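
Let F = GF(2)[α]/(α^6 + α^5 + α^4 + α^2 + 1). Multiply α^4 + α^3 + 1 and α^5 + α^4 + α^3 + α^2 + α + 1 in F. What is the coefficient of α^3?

Multiply in GF(2)[α]: (α^4 + α^3 + 1)·(α^5 + α^4 + α^3 + α^2 + α + 1) = α^9 + α^5 + α^4 + α^2 + α + 1.
Reduce using α^6 ≡ α^5 + α^4 + α^2 + 1 (mod α^6 + α^5 + α^4 + α^2 + 1).
Reduced: α^5 + α^4 + α^3 + α^2 + α.

1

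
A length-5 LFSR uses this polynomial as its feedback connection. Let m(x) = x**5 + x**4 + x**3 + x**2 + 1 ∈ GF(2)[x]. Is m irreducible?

Check for roots in GF(2): m(0) = 1; m(1) = 1.
No roots, so no linear factors.
Monic irreducibles of degree 2 over GF(2): x**2 + x + 1.
None of them divide m (all give nonzero remainder).
No irreducible factor of degree ≤ 2 exists, so m is irreducible over GF(2).

Yes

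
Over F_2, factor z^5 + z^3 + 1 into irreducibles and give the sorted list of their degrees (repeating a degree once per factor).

Write g(z) = z^5 + z^3 + 1.
Roots in F_2: g(0) = 1; g(1) = 1.
Complete factorization: g(z) = (z^5 + z^3 + 1).
Factor degrees with multiplicity: 5 = 5.

5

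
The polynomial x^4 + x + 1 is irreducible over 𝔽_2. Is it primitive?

Yes

Write f(x) = x^4 + x + 1.
|GF(2^4)^×| = 2^4 − 1 = 15. Prime factorization: 15 = 3·5.
f is primitive ⇔ x has order 15 in GF(2)[x]/(f), i.e. x^(15/q) ≠ 1 for each prime q | 15.
x^(5) mod f = x^2 + x.
x^(3) mod f = x^3.
None equal 1, so x has full order 15; f is primitive.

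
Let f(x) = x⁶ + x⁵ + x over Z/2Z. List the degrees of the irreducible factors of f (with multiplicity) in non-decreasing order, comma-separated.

1, 2, 3

Roots in Z/2Z: f(0) = 0 → root; f(1) = 1.
Linear factors from roots: (x).
Complete factorization: f(x) = (x)·(x² + x + 1)·(x³ + x + 1).
Factor degrees with multiplicity: 1 + 2 + 3 = 6.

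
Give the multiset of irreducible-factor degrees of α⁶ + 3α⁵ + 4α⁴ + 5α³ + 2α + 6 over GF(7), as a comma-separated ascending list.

Write h(α) = α⁶ + 3α⁵ + 4α⁴ + 5α³ + 2α + 6.
Linear factors from roots: (α + 6), (α + 3).
Complete factorization: h(α) = (α + 3)·(α + 6)·(α² + 2α + 3)·(α² + 6α + 4).
Factor degrees with multiplicity: 1 + 1 + 2 + 2 = 6.

1, 1, 2, 2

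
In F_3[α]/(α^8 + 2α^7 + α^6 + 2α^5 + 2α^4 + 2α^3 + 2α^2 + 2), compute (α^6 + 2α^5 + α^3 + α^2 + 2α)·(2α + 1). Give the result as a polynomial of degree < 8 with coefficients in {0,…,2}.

Multiply in F_3[α]: (α^6 + 2α^5 + α^3 + α^2 + 2α)·(2α + 1) = 2α^7 + 2α^6 + 2α^5 + 2α^4 + 2α^2 + 2α.
Reduced: 2α^7 + 2α^6 + 2α^5 + 2α^4 + 2α^2 + 2α.

2α^7 + 2α^6 + 2α^5 + 2α^4 + 2α^2 + 2α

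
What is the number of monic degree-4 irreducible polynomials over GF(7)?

The number of monic irreducibles of degree 4 over GF(7) is (1/4)·Σ_{d∣4} μ(4/d) 7^d.
Divisors of 4: 1, 2, 4; μ(4/d) for each: 0, -1, 1.
Σ = − 7^2 + 7^4 = 2352.
N = 2352/4 = 588.

588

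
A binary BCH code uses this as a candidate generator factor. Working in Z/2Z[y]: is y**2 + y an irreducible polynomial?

Write h(y) = y**2 + y.
Check for roots in Z/2Z: h(0) = 0 → root; h(1) = 0 → root.
h(0) = 0, so (y) divides h(y); h is reducible.

No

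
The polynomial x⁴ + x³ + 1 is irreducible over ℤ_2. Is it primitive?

Write f(x) = x⁴ + x³ + 1.
|GF(2^4)^×| = 2^4 − 1 = 15. Prime factorization: 15 = 3·5.
f is primitive ⇔ x has order 15 in GF(2)[x]/(f), i.e. x^(15/q) ≠ 1 for each prime q | 15.
x^(5) mod f = x³ + x + 1.
x^(3) mod f = x³.
None equal 1, so x has full order 15; f is primitive.

Yes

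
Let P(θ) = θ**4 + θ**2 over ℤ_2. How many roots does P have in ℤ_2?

Evaluate at each of the 2 elements of ℤ_2:
P(0) = 0 → root; P(1) = 0 → root.
Roots: {0, 1}.

2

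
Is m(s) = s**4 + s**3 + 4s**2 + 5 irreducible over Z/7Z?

Yes

Check for roots in Z/7Z: m(0) = 5; m(1) = 4; m(2) = 3; m(3) = 2; m(4) = 4; m(5) = 1; m(6) = 2.
No roots, so no linear factors.
Degree-2 irreducible divisors: test the 21 monic irreducibles of degree 2 over GF(7).
None of them divide m (all give nonzero remainder).
No irreducible factor of degree ≤ 2 exists, so m is irreducible over GF(7).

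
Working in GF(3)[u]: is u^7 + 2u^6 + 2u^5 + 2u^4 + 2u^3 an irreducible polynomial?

No

Write g(u) = u^7 + 2u^6 + 2u^5 + 2u^4 + 2u^3.
Check for roots in GF(3): g(0) = 0 → root; g(1) = 0 → root; g(2) = 2.
g(0) = 0, so (u) divides g(u); g is reducible.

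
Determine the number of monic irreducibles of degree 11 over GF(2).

186

By the necklace-counting formula, N_2(11) = (1/11) Σ_{d|11} μ(11/d)·2^d.
Divisors of 11: 1, 11; μ(11/d) for each: -1, 1.
Σ = − 2^1 + 2^11 = 2046.
N = 2046/11 = 186.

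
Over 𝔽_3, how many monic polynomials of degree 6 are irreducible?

By the necklace-counting formula, N_3(6) = (1/6) Σ_{d|6} μ(6/d)·3^d.
Divisors of 6: 1, 2, 3, 6; μ(6/d) for each: 1, -1, -1, 1.
Σ = 3^1 − 3^2 − 3^3 + 3^6 = 696.
N = 696/6 = 116.

116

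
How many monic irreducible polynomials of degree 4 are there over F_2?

By the necklace-counting formula, N_2(4) = (1/4) Σ_{d|4} μ(4/d)·2^d.
Divisors of 4: 1, 2, 4; μ(4/d) for each: 0, -1, 1.
Σ = − 2^2 + 2^4 = 12.
N = 12/4 = 3.

3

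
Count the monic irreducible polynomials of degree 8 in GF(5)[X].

By the necklace-counting formula, N_5(8) = (1/8) Σ_{d|8} μ(8/d)·5^d.
Divisors of 8: 1, 2, 4, 8; μ(8/d) for each: 0, 0, -1, 1.
Σ = − 5^4 + 5^8 = 390000.
N = 390000/8 = 48750.

48750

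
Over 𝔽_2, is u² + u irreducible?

Write m(u) = u² + u.
Check for roots in 𝔽_2: m(0) = 0 → root; m(1) = 0 → root.
m(0) = 0, so (u) divides m(u); m is reducible.

No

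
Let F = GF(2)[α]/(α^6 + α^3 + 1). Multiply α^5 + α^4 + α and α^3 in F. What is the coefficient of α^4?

0

Multiply in GF(2)[α]: (α^5 + α^4 + α)·(α^3) = α^8 + α^7 + α^4.
Reduce using α^6 ≡ α^3 + 1 (mod α^6 + α^3 + 1).
Reduced: α^5 + α^2 + α.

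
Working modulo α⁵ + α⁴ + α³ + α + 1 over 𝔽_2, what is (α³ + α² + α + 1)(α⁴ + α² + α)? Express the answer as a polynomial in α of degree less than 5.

α^2 + 1

Multiply in 𝔽_2[α]: (α³ + α² + α + 1)·(α⁴ + α² + α) = α⁷ + α⁶ + α⁴ + α.
Reduce using α⁵ ≡ α⁴ + α³ + α + 1 (mod α⁵ + α⁴ + α³ + α + 1).
Reduced: α² + 1.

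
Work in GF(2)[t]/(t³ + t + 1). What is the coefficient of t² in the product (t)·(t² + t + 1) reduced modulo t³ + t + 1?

1

Multiply in GF(2)[t]: (t)·(t² + t + 1) = t³ + t² + t.
Reduce using t³ ≡ t + 1 (mod t³ + t + 1).
Reduced: t² + 1.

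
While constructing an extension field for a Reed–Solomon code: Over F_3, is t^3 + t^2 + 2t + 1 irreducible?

Yes

Write P(t) = t^3 + t^2 + 2t + 1.
Check for roots in F_3: P(0) = 1; P(1) = 2; P(2) = 2.
No roots. A degree-3 polynomial over a field with no linear factor is irreducible.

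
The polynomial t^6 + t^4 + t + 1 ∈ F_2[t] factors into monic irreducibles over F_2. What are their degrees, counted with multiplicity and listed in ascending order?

Write h(t) = t^6 + t^4 + t + 1.
Roots in F_2: h(0) = 1; h(1) = 0 → root.
Linear factors from roots: (t + 1).
Complete factorization: h(t) = (t + 1)·(t^2 + t + 1)·(t^3 + t + 1).
Factor degrees with multiplicity: 1 + 2 + 3 = 6.

1, 2, 3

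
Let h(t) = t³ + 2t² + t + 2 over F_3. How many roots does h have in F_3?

Evaluate at each of the 3 elements of F_3:
h(0) = 2; h(1) = 0 → root; h(2) = 2.
Roots: {1}.

1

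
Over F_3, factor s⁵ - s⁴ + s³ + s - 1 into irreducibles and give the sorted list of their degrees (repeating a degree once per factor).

5

Write f(s) = s⁵ - s⁴ + s³ + s - 1.
Roots in F_3: f(0) = 2; f(1) = 1; f(2) = 1.
Complete factorization: f(s) = (s⁵ - s⁴ + s³ + s - 1).
Factor degrees with multiplicity: 5 = 5.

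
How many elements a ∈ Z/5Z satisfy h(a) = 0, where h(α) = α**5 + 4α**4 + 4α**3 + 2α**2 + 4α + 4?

Evaluate at each of the 5 elements of Z/5Z:
h(0) = 4; h(1) = 4; h(2) = 3; h(3) = 4; h(4) = 1.
No element is a root.

0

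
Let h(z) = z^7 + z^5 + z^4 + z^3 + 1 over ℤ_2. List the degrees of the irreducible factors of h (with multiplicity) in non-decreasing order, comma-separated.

Roots in ℤ_2: h(0) = 1; h(1) = 1.
Complete factorization: h(z) = (z^7 + z^5 + z^4 + z^3 + 1).
Factor degrees with multiplicity: 7 = 7.

7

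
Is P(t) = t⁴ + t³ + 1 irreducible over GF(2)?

Check for roots in GF(2): P(0) = 1; P(1) = 1.
No roots, so no linear factors.
Monic irreducibles of degree 2 over GF(2): t² + t + 1.
None of them divide P (all give nonzero remainder).
No irreducible factor of degree ≤ 2 exists, so P is irreducible over GF(2).

Yes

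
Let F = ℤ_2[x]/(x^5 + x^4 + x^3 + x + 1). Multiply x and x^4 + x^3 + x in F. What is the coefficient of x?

1

Multiply in ℤ_2[x]: (x)·(x^4 + x^3 + x) = x^5 + x^4 + x^2.
Reduce using x^5 ≡ x^4 + x^3 + x + 1 (mod x^5 + x^4 + x^3 + x + 1).
Reduced: x^3 + x^2 + x + 1.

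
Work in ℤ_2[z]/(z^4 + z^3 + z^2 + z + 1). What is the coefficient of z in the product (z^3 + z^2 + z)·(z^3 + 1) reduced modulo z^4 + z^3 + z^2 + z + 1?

Multiply in ℤ_2[z]: (z^3 + z^2 + z)·(z^3 + 1) = z^6 + z^5 + z^4 + z^3 + z^2 + z.
Reduce using z^4 ≡ z^3 + z^2 + z + 1 (mod z^4 + z^3 + z^2 + z + 1).
Reduced: z.

1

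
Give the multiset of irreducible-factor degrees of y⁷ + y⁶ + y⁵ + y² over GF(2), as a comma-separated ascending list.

Write g(y) = y⁷ + y⁶ + y⁵ + y².
Roots in GF(2): g(0) = 0 → root; g(1) = 0 → root.
Linear factors from roots: (y), (y + 1).
Complete factorization: g(y) = (y)^2·(y + 1)^2·(y³ + y² + 1).
Factor degrees with multiplicity: 1 + 1 + 1 + 1 + 3 = 7.

1, 1, 1, 1, 3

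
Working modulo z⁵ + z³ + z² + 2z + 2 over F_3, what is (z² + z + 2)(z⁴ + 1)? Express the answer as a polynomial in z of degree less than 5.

Multiply in F_3[z]: (z² + z + 2)·(z⁴ + 1) = z⁶ + z⁵ + 2z⁴ + z² + z + 2.
Reduce using z⁵ ≡ 2z³ + 2z² + z + 1 (mod z⁵ + z³ + z² + 2z + 2).
Reduced: z⁴ + z³ + z².

z^4 + z^3 + z^2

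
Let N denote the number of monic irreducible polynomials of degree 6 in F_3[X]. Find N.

116

By the necklace-counting formula, N_3(6) = (1/6) Σ_{d|6} μ(6/d)·3^d.
Divisors of 6: 1, 2, 3, 6; μ(6/d) for each: 1, -1, -1, 1.
Σ = 3^1 − 3^2 − 3^3 + 3^6 = 696.
N = 696/6 = 116.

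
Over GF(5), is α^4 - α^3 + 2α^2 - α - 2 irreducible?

Yes

Write g(α) = α^4 - α^3 + 2α^2 - α - 2.
Check for roots in GF(5): g(0) = 3; g(1) = 4; g(2) = 2; g(3) = 2; g(4) = 3.
No roots, so no linear factors.
Degree-2 irreducible divisors: test the 10 monic irreducibles of degree 2 over GF(5).
None of them divide g (all give nonzero remainder).
No irreducible factor of degree ≤ 2 exists, so g is irreducible over GF(5).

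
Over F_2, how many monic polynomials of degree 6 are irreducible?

The number of monic irreducibles of degree 6 over GF(2) is (1/6)·Σ_{d∣6} μ(6/d) 2^d.
Divisors of 6: 1, 2, 3, 6; μ(6/d) for each: 1, -1, -1, 1.
Σ = 2^1 − 2^2 − 2^3 + 2^6 = 54.
N = 54/6 = 9.

9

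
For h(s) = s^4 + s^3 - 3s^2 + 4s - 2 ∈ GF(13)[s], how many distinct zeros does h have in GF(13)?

4

Evaluate at each of the 13 elements of GF(13):
h(0) = 11; h(1) = 1; h(2) = 5; h(3) = 0 → root; h(4) = 0 → root; h(5) = 4; h(6) = 9; h(7) = 10; h(8) = 0 → root; h(9) = 9; h(10) = 0 → root; h(11) = 12; h(12) = 4.
Roots: {3, 4, 8, 10}.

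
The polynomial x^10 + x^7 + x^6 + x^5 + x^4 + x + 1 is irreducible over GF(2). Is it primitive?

Yes

Write f(x) = x^10 + x^7 + x^6 + x^5 + x^4 + x + 1.
|GF(2^10)^×| = 2^10 − 1 = 1023. Prime factorization: 1023 = 3·11·31.
f is primitive ⇔ x has order 1023 in GF(2)[x]/(f), i.e. x^(1023/q) ≠ 1 for each prime q | 1023.
x^(341) mod f = x^9 + x^7 + x^5 + x^4 + x^3 + x^2 + 1.
x^(93) mod f = x^8 + x^7 + x^6 + x^5 + x + 1.
x^(33) mod f = x^9 + x^6 + x^5 + 1.
None equal 1, so x has full order 1023; f is primitive.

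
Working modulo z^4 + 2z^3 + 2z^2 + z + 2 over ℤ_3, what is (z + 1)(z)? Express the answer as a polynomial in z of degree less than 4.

Multiply in ℤ_3[z]: (z + 1)·(z) = z^2 + z.
Reduced: z^2 + z.

z^2 + z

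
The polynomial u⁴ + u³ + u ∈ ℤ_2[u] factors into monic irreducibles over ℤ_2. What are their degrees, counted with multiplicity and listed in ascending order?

Write g(u) = u⁴ + u³ + u.
Roots in ℤ_2: g(0) = 0 → root; g(1) = 1.
Linear factors from roots: (u).
Complete factorization: g(u) = (u)·(u³ + u² + 1).
Factor degrees with multiplicity: 1 + 3 = 4.

1, 3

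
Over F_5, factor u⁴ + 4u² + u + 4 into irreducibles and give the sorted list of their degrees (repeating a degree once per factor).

1, 3

Write g(u) = u⁴ + 4u² + u + 4.
Roots in F_5: g(0) = 4; g(1) = 0 → root; g(2) = 3; g(3) = 4; g(4) = 3.
Linear factors from roots: (u + 4).
Complete factorization: g(u) = (u + 4)·(u³ + u² + 1).
Factor degrees with multiplicity: 1 + 3 = 4.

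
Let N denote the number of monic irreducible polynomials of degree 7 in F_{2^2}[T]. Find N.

2340

The number of monic irreducibles of degree 7 over GF(4) is (1/7)·Σ_{d∣7} μ(7/d) 4^d.
Divisors of 7: 1, 7; μ(7/d) for each: -1, 1.
Σ = − 4^1 + 4^7 = 16380.
N = 16380/7 = 2340.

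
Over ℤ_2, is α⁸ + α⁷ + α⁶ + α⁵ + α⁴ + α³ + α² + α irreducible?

No

Write f(α) = α⁸ + α⁷ + α⁶ + α⁵ + α⁴ + α³ + α² + α.
Check for roots in ℤ_2: f(0) = 0 → root; f(1) = 0 → root.
f(0) = 0, so (α) divides f(α); f is reducible.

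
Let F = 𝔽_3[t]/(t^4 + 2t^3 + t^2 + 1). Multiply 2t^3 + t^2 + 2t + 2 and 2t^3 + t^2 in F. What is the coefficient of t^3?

1

Multiply in 𝔽_3[t]: (2t^3 + t^2 + 2t + 2)·(2t^3 + t^2) = t^6 + t^5 + 2t^4 + 2t^2.
Reduce using t^4 ≡ t^3 + 2t^2 + 2 (mod t^4 + 2t^3 + t^2 + 1).
Reduced: t^3 + t^2 + t.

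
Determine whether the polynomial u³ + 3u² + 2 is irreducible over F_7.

Write f(u) = u³ + 3u² + 2.
Check for roots in F_7: f(0) = 2; f(1) = 6; f(2) = 1; f(3) = 0 → root; f(4) = 2; f(5) = 6; f(6) = 4.
f(3) = 0, so (u − 3) divides f(u); f is reducible.

No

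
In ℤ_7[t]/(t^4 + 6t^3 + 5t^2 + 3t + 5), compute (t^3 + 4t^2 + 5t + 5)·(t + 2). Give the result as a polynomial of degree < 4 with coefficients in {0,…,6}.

Multiply in ℤ_7[t]: (t^3 + 4t^2 + 5t + 5)·(t + 2) = t^4 + 6t^3 + 6t^2 + t + 3.
Reduce using t^4 ≡ t^3 + 2t^2 + 4t + 2 (mod t^4 + 6t^3 + 5t^2 + 3t + 5).
Reduced: t^2 + 5t + 5.

t^2 + 5t + 5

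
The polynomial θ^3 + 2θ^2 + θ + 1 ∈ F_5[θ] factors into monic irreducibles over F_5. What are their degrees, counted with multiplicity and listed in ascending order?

Write f(θ) = θ^3 + 2θ^2 + θ + 1.
Roots in F_5: f(0) = 1; f(1) = 0 → root; f(2) = 4; f(3) = 4; f(4) = 1.
Linear factors from roots: (θ - 1).
Complete factorization: f(θ) = (θ - 1)·(θ^2 - 2θ - 1).
Factor degrees with multiplicity: 1 + 2 = 3.

1, 2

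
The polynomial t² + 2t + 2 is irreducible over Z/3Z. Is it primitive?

Write f(t) = t² + 2t + 2.
|GF(3^2)^×| = 3^2 − 1 = 8. Prime factorization: 8 = 2^3.
f is primitive ⇔ t has order 8 in GF(3)[t]/(f), i.e. t^(8/q) ≠ 1 for each prime q | 8.
t^(4) mod f = 2.
None equal 1, so t has full order 8; f is primitive.

Yes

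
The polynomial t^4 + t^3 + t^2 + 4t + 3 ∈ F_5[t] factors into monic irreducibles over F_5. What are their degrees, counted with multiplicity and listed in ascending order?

Write f(t) = t^4 + t^3 + t^2 + 4t + 3.
Roots in F_5: f(0) = 3; f(1) = 0 → root; f(2) = 4; f(3) = 2; f(4) = 0 → root.
Linear factors from roots: (t + 4), (t + 1).
Complete factorization: f(t) = (t + 1)·(t + 4)·(t^2 + t + 2).
Factor degrees with multiplicity: 1 + 1 + 2 = 4.

1, 1, 2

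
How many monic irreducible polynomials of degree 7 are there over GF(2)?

Gauss's count: N_{2}(7) = (1/7) Σ_{d|7} μ(7/d)·2^d.
Divisors of 7: 1, 7; μ(7/d) for each: -1, 1.
Σ = − 2^1 + 2^7 = 126.
N = 126/7 = 18.

18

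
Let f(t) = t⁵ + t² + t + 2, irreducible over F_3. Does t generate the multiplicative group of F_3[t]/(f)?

No

|GF(3^5)^×| = 3^5 − 1 = 242. Prime factorization: 242 = 2·11^2.
f is primitive ⇔ t has order 242 in GF(3)[t]/(f), i.e. t^(242/q) ≠ 1 for each prime q | 242.
t^(121) mod f = 1
t^(22) mod f = t⁴ + 2t³ + 2t² + 2t.
Since t^(121) = 1, the order of t divides 121 < 242; not primitive.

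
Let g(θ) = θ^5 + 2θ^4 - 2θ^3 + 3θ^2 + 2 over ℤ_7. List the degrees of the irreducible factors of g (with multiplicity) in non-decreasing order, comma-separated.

2, 3

Complete factorization: g(θ) = (θ^2 - 2θ - 2)·(θ^3 - 3θ^2 + θ - 1).
Factor degrees with multiplicity: 2 + 3 = 5.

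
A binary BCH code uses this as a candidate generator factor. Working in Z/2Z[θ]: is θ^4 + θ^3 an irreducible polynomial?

Write P(θ) = θ^4 + θ^3.
Check for roots in Z/2Z: P(0) = 0 → root; P(1) = 0 → root.
P(0) = 0, so (θ) divides P(θ); P is reducible.

No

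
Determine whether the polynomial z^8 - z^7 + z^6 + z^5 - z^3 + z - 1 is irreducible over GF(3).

Write P(z) = z^8 - z^7 + z^6 + z^5 - z^3 + z - 1.
Check for roots in GF(3): P(0) = 2; P(1) = 1; P(2) = 1.
No roots, so no linear factors.
Monic irreducibles of degree 2 over GF(3): z^2 + 1, z^2 + z - 1, z^2 - z - 1.
None of them divide P (all give nonzero remainder).
Degree-3 irreducible divisors: test the 8 monic irreducibles of degree 3 over GF(3).
None of them divide P (all give nonzero remainder).
Degree-4 irreducible divisors: test the 18 monic irreducibles of degree 4 over GF(3).
None of them divide P (all give nonzero remainder).
No irreducible factor of degree ≤ 4 exists, so P is irreducible over GF(3).

Yes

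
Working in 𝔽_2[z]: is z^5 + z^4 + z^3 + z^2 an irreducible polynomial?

Write g(z) = z^5 + z^4 + z^3 + z^2.
Check for roots in 𝔽_2: g(0) = 0 → root; g(1) = 0 → root.
g(0) = 0, so (z) divides g(z); g is reducible.

No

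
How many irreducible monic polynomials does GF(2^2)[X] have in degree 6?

Gauss's count: N_{4}(6) = (1/6) Σ_{d|6} μ(6/d)·4^d.
Divisors of 6: 1, 2, 3, 6; μ(6/d) for each: 1, -1, -1, 1.
Σ = 4^1 − 4^2 − 4^3 + 4^6 = 4020.
N = 4020/6 = 670.

670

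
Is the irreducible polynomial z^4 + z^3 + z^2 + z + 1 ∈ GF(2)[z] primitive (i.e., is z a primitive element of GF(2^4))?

No

Write f(z) = z^4 + z^3 + z^2 + z + 1.
|GF(2^4)^×| = 2^4 − 1 = 15. Prime factorization: 15 = 3·5.
f is primitive ⇔ z has order 15 in GF(2)[z]/(f), i.e. z^(15/q) ≠ 1 for each prime q | 15.
z^(5) mod f = 1
z^(3) mod f = z^3.
Since z^(5) = 1, the order of z divides 5 < 15; not primitive.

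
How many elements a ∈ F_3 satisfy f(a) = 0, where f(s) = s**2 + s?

Evaluate at each of the 3 elements of F_3:
f(0) = 0 → root; f(1) = 2; f(2) = 0 → root.
Roots: {0, 2}.

2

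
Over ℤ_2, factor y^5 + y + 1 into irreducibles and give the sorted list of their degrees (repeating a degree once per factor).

Write g(y) = y^5 + y + 1.
Roots in ℤ_2: g(0) = 1; g(1) = 1.
Complete factorization: g(y) = (y^2 + y + 1)·(y^3 + y^2 + 1).
Factor degrees with multiplicity: 2 + 3 = 5.

2, 3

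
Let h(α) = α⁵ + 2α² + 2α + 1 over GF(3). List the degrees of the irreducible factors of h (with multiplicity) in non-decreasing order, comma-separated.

1, 1, 1, 2

Roots in GF(3): h(0) = 1; h(1) = 0 → root; h(2) = 0 → root.
Linear factors from roots: (α + 2), (α + 1).
Complete factorization: h(α) = (α + 2)·(α + 1)^2·(α² + 2α + 2).
Factor degrees with multiplicity: 1 + 1 + 1 + 2 = 5.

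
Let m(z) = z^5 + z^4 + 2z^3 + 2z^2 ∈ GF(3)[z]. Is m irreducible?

Check for roots in GF(3): m(0) = 0 → root; m(1) = 0 → root; m(2) = 0 → root.
m(0) = 0, so (z) divides m(z); m is reducible.

No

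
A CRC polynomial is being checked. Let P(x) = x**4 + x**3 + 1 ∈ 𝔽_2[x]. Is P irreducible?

Check for roots in 𝔽_2: P(0) = 1; P(1) = 1.
No roots, so no linear factors.
Monic irreducibles of degree 2 over GF(2): x**2 + x + 1.
None of them divide P (all give nonzero remainder).
No irreducible factor of degree ≤ 2 exists, so P is irreducible over GF(2).

Yes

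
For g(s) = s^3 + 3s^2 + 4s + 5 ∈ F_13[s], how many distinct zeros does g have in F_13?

2

Evaluate at each of the 13 elements of F_13:
g(0) = 5; g(1) = 0 → root; g(2) = 7; g(3) = 6; g(4) = 3; g(5) = 4; g(6) = 2; g(7) = 3; g(8) = 0 → root; g(9) = 12; g(10) = 6; g(11) = 1; g(12) = 3.
Roots: {1, 8}.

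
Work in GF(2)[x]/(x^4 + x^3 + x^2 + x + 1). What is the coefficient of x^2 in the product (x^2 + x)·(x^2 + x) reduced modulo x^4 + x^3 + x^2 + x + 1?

Multiply in GF(2)[x]: (x^2 + x)·(x^2 + x) = x^4 + x^2.
Reduce using x^4 ≡ x^3 + x^2 + x + 1 (mod x^4 + x^3 + x^2 + x + 1).
Reduced: x^3 + x + 1.

0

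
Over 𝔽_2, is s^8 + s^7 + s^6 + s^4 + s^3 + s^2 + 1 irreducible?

Write h(s) = s^8 + s^7 + s^6 + s^4 + s^3 + s^2 + 1.
Check for roots in 𝔽_2: h(0) = 1; h(1) = 1.
No roots, so no linear factors.
Monic irreducibles of degree 2 over GF(2): s^2 + s + 1.
None of them divide h (all give nonzero remainder).
Monic irreducibles of degree 3 over GF(2): s^3 + s + 1, s^3 + s^2 + 1.
None of them divide h (all give nonzero remainder).
Monic irreducibles of degree 4 over GF(2): s^4 + s + 1, s^4 + s^3 + 1, s^4 + s^3 + s^2 + s + 1.
None of them divide h (all give nonzero remainder).
No irreducible factor of degree ≤ 4 exists, so h is irreducible over GF(2).

Yes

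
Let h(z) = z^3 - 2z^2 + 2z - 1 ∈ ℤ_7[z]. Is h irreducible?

Check for roots in ℤ_7: h(0) = 6; h(1) = 0 → root; h(2) = 3; h(3) = 0 → root; h(4) = 4; h(5) = 0 → root; h(6) = 1.
h(1) = 0, so (z − 1) divides h(z); h is reducible.

No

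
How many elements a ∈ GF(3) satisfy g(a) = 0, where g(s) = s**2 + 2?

2

Evaluate at each of the 3 elements of GF(3):
g(0) = 2; g(1) = 0 → root; g(2) = 0 → root.
Roots: {1, 2}.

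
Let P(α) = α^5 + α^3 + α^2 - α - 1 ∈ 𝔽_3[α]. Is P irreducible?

Check for roots in 𝔽_3: P(0) = 2; P(1) = 1; P(2) = 2.
No roots, so no linear factors.
Monic irreducibles of degree 2 over GF(3): α^2 + 1, α^2 + α - 1, α^2 - α - 1.
None of them divide P (all give nonzero remainder).
No irreducible factor of degree ≤ 2 exists, so P is irreducible over GF(3).

Yes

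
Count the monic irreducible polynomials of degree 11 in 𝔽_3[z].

16104

The number of monic irreducibles of degree 11 over GF(3) is (1/11)·Σ_{d∣11} μ(11/d) 3^d.
Divisors of 11: 1, 11; μ(11/d) for each: -1, 1.
Σ = − 3^1 + 3^11 = 177144.
N = 177144/11 = 16104.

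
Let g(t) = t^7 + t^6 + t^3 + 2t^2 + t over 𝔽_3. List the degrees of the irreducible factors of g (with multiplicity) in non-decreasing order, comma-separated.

1, 1, 1, 1, 3

Roots in 𝔽_3: g(0) = 0 → root; g(1) = 0 → root; g(2) = 0 → root.
Linear factors from roots: (t), (t + 2), (t + 1).
Complete factorization: g(t) = (t)·(t + 1)·(t + 2)^2·(t^3 + 2t^2 + 1).
Factor degrees with multiplicity: 1 + 1 + 1 + 1 + 3 = 7.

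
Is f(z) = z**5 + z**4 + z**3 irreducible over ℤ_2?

No

Check for roots in ℤ_2: f(0) = 0 → root; f(1) = 1.
f(0) = 0, so (z) divides f(z); f is reducible.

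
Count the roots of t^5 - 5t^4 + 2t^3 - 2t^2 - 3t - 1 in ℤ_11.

1

Write g(t) = t^5 - 5t^4 + 2t^3 - 2t^2 - 3t - 1.
Evaluate at each of the 11 elements of ℤ_11:
g(0) = 10; g(1) = 3; g(2) = 8; g(3) = 7; g(4) = 3; g(5) = 8; g(6) = 9; g(7) = 0 → root; g(8) = 3; g(9) = 1; g(10) = 3.
Roots: {7}.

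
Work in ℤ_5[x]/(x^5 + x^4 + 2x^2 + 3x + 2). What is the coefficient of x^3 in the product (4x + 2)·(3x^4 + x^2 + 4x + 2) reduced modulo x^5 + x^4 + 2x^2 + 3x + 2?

Multiply in ℤ_5[x]: (4x + 2)·(3x^4 + x^2 + 4x + 2) = 2x^5 + x^4 + 4x^3 + 3x^2 + x + 4.
Reduce using x^5 ≡ 4x^4 + 3x^2 + 2x + 3 (mod x^5 + x^4 + 2x^2 + 3x + 2).
Reduced: 4x^4 + 4x^3 + 4x^2.

4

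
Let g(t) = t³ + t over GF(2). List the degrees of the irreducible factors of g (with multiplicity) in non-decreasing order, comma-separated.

Roots in GF(2): g(0) = 0 → root; g(1) = 0 → root.
Linear factors from roots: (t), (t + 1).
Complete factorization: g(t) = (t)·(t + 1)^2.
Factor degrees with multiplicity: 1 + 1 + 1 = 3.

1, 1, 1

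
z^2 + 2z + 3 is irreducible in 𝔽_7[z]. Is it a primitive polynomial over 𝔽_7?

Yes

Write f(z) = z^2 + 2z + 3.
|GF(7^2)^×| = 7^2 − 1 = 48. Prime factorization: 48 = 2^4·3.
f is primitive ⇔ z has order 48 in GF(7)[z]/(f), i.e. z^(48/q) ≠ 1 for each prime q | 48.
z^(24) mod f = 6.
z^(16) mod f = 2.
None equal 1, so z has full order 48; f is primitive.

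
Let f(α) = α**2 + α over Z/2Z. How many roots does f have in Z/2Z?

Evaluate at each of the 2 elements of Z/2Z:
f(0) = 0 → root; f(1) = 0 → root.
Roots: {0, 1}.

2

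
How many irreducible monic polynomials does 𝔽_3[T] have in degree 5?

By the necklace-counting formula, N_3(5) = (1/5) Σ_{d|5} μ(5/d)·3^d.
Divisors of 5: 1, 5; μ(5/d) for each: -1, 1.
Σ = − 3^1 + 3^5 = 240.
N = 240/5 = 48.

48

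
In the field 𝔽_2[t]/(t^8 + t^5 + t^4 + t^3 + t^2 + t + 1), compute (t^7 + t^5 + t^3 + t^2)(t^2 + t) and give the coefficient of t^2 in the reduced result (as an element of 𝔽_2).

0

Multiply in 𝔽_2[t]: (t^7 + t^5 + t^3 + t^2)·(t^2 + t) = t^9 + t^8 + t^7 + t^6 + t^5 + t^3.
Reduce using t^8 ≡ t^5 + t^4 + t^3 + t^2 + t + 1 (mod t^8 + t^5 + t^4 + t^3 + t^2 + t + 1).
Reduced: t^7 + t^5 + t^3 + 1.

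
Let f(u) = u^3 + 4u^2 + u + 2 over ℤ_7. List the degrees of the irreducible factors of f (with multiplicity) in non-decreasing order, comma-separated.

Linear factors from roots: (u + 5).
Complete factorization: f(u) = (u + 5)·(u^2 + 6u + 6).
Factor degrees with multiplicity: 1 + 2 = 3.

1, 2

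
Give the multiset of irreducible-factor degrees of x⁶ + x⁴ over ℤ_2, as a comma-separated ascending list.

Write h(x) = x⁶ + x⁴.
Roots in ℤ_2: h(0) = 0 → root; h(1) = 0 → root.
Linear factors from roots: (x), (x + 1).
Complete factorization: h(x) = (x + 1)^2·(x)^4.
Factor degrees with multiplicity: 1 + 1 + 1 + 1 + 1 + 1 = 6.

1, 1, 1, 1, 1, 1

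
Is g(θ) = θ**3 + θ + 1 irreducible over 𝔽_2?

Check for roots in 𝔽_2: g(0) = 1; g(1) = 1.
No roots. A degree-3 polynomial over a field with no linear factor is irreducible.

Yes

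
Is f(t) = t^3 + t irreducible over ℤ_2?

Check for roots in ℤ_2: f(0) = 0 → root; f(1) = 0 → root.
f(0) = 0, so (t) divides f(t); f is reducible.

No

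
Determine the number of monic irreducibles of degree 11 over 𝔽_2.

x^(2^11) − x is the product of all monic irreducibles of degree dividing 11; Möbius inversion gives N = (1/11) Σ μ(11/d)·2^d.
Divisors of 11: 1, 11; μ(11/d) for each: -1, 1.
Σ = − 2^1 + 2^11 = 2046.
N = 2046/11 = 186.

186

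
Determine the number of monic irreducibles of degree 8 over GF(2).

x^(2^8) − x is the product of all monic irreducibles of degree dividing 8; Möbius inversion gives N = (1/8) Σ μ(8/d)·2^d.
Divisors of 8: 1, 2, 4, 8; μ(8/d) for each: 0, 0, -1, 1.
Σ = − 2^4 + 2^8 = 240.
N = 240/8 = 30.

30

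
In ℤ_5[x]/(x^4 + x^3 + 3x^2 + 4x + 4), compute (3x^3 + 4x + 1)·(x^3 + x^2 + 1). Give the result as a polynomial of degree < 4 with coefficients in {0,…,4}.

x^3 + 4x^2 + 4x + 1

Multiply in ℤ_5[x]: (3x^3 + 4x + 1)·(x^3 + x^2 + 1) = 3x^6 + 3x^5 + 4x^4 + 3x^3 + x^2 + 4x + 1.
Reduce using x^4 ≡ 4x^3 + 2x^2 + x + 1 (mod x^4 + x^3 + 3x^2 + 4x + 4).
Reduced: x^3 + 4x^2 + 4x + 1.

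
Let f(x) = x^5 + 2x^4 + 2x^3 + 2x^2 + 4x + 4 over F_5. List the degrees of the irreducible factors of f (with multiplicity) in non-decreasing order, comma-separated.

Roots in F_5: f(0) = 4; f(1) = 0 → root; f(2) = 0 → root; f(3) = 3; f(4) = 1.
Linear factors from roots: (x + 4), (x + 3).
Complete factorization: f(x) = (x + 4)·(x + 3)^2·(x^2 + 2x + 4).
Factor degrees with multiplicity: 1 + 1 + 1 + 2 = 5.

1, 1, 1, 2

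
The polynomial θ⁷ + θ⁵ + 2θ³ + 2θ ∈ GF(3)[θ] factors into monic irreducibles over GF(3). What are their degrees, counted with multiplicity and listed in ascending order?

Write h(θ) = θ⁷ + θ⁵ + 2θ³ + 2θ.
Roots in GF(3): h(0) = 0 → root; h(1) = 0 → root; h(2) = 0 → root.
Linear factors from roots: (θ), (θ + 2), (θ + 1).
Complete factorization: h(θ) = (θ)·(θ + 1)·(θ + 2)·(θ² + 1)^2.
Factor degrees with multiplicity: 1 + 1 + 1 + 2 + 2 = 7.

1, 1, 1, 2, 2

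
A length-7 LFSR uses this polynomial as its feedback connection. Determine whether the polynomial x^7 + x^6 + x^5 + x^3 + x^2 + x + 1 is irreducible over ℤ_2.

Write h(x) = x^7 + x^6 + x^5 + x^3 + x^2 + x + 1.
Check for roots in ℤ_2: h(0) = 1; h(1) = 1.
No roots, so no linear factors.
Monic irreducibles of degree 2 over GF(2): x^2 + x + 1.
None of them divide h (all give nonzero remainder).
Monic irreducibles of degree 3 over GF(2): x^3 + x + 1, x^3 + x^2 + 1.
None of them divide h (all give nonzero remainder).
No irreducible factor of degree ≤ 3 exists, so h is irreducible over GF(2).

Yes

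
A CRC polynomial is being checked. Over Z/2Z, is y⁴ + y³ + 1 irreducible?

Yes

Write f(y) = y⁴ + y³ + 1.
Check for roots in Z/2Z: f(0) = 1; f(1) = 1.
No roots, so no linear factors.
Monic irreducibles of degree 2 over GF(2): y² + y + 1.
None of them divide f (all give nonzero remainder).
No irreducible factor of degree ≤ 2 exists, so f is irreducible over GF(2).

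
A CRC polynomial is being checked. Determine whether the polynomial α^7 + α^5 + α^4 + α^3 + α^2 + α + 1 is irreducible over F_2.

Yes

Write h(α) = α^7 + α^5 + α^4 + α^3 + α^2 + α + 1.
Check for roots in F_2: h(0) = 1; h(1) = 1.
No roots, so no linear factors.
Monic irreducibles of degree 2 over GF(2): α^2 + α + 1.
None of them divide h (all give nonzero remainder).
Monic irreducibles of degree 3 over GF(2): α^3 + α + 1, α^3 + α^2 + 1.
None of them divide h (all give nonzero remainder).
No irreducible factor of degree ≤ 3 exists, so h is irreducible over GF(2).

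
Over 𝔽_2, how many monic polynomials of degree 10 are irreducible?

Gauss's count: N_{2}(10) = (1/10) Σ_{d|10} μ(10/d)·2^d.
Divisors of 10: 1, 2, 5, 10; μ(10/d) for each: 1, -1, -1, 1.
Σ = 2^1 − 2^2 − 2^5 + 2^10 = 990.
N = 990/10 = 99.

99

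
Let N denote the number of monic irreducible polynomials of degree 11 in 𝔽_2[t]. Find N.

Gauss's count: N_{2}(11) = (1/11) Σ_{d|11} μ(11/d)·2^d.
Divisors of 11: 1, 11; μ(11/d) for each: -1, 1.
Σ = − 2^1 + 2^11 = 2046.
N = 2046/11 = 186.

186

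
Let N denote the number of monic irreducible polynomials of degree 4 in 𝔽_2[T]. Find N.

The number of monic irreducibles of degree 4 over GF(2) is (1/4)·Σ_{d∣4} μ(4/d) 2^d.
Divisors of 4: 1, 2, 4; μ(4/d) for each: 0, -1, 1.
Σ = − 2^2 + 2^4 = 12.
N = 12/4 = 3.

3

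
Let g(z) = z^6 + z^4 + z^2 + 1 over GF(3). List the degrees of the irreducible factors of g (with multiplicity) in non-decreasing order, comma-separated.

2, 2, 2

Roots in GF(3): g(0) = 1; g(1) = 1; g(2) = 1.
Complete factorization: g(z) = (z^2 + 1)·(z^2 + z - 1)·(z^2 - z - 1).
Factor degrees with multiplicity: 2 + 2 + 2 = 6.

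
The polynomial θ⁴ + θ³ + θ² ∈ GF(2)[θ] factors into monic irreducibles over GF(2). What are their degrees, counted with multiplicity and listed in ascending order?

Write g(θ) = θ⁴ + θ³ + θ².
Roots in GF(2): g(0) = 0 → root; g(1) = 1.
Linear factors from roots: (θ).
Complete factorization: g(θ) = (θ)^2·(θ² + θ + 1).
Factor degrees with multiplicity: 1 + 1 + 2 = 4.

1, 1, 2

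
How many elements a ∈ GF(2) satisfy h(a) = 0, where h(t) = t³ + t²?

Evaluate at each of the 2 elements of GF(2):
h(0) = 0 → root; h(1) = 0 → root.
Roots: {0, 1}.

2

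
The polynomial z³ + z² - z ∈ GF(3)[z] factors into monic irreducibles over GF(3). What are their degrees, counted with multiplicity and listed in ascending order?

Write h(z) = z³ + z² - z.
Roots in GF(3): h(0) = 0 → root; h(1) = 1; h(2) = 1.
Linear factors from roots: (z).
Complete factorization: h(z) = (z)·(z² + z - 1).
Factor degrees with multiplicity: 1 + 2 = 3.

1, 2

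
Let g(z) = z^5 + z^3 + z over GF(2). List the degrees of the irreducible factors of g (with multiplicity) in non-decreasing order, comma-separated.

1, 2, 2

Roots in GF(2): g(0) = 0 → root; g(1) = 1.
Linear factors from roots: (z).
Complete factorization: g(z) = (z)·(z^2 + z + 1)^2.
Factor degrees with multiplicity: 1 + 2 + 2 = 5.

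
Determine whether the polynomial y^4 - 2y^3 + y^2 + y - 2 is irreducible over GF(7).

Write P(y) = y^4 - 2y^3 + y^2 + y - 2.
Check for roots in GF(7): P(0) = 5; P(1) = 6; P(2) = 4; P(3) = 2; P(4) = 6; P(5) = 4; P(6) = 1.
No roots, so no linear factors.
Degree-2 irreducible divisors: test the 21 monic irreducibles of degree 2 over GF(7).
None of them divide P (all give nonzero remainder).
No irreducible factor of degree ≤ 2 exists, so P is irreducible over GF(7).

Yes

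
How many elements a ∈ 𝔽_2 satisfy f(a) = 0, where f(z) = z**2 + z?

2

Evaluate at each of the 2 elements of 𝔽_2:
f(0) = 0 → root; f(1) = 0 → root.
Roots: {0, 1}.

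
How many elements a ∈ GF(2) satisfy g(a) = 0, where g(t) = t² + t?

Evaluate at each of the 2 elements of GF(2):
g(0) = 0 → root; g(1) = 0 → root.
Roots: {0, 1}.

2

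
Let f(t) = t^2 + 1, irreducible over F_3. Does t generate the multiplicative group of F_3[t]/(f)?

No

|GF(3^2)^×| = 3^2 − 1 = 8. Prime factorization: 8 = 2^3.
f is primitive ⇔ t has order 8 in GF(3)[t]/(f), i.e. t^(8/q) ≠ 1 for each prime q | 8.
t^(4) mod f = 1
Since t^(4) = 1, the order of t divides 4 < 8; not primitive.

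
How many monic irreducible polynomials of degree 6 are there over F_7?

19544

The number of monic irreducibles of degree 6 over GF(7) is (1/6)·Σ_{d∣6} μ(6/d) 7^d.
Divisors of 6: 1, 2, 3, 6; μ(6/d) for each: 1, -1, -1, 1.
Σ = 7^1 − 7^2 − 7^3 + 7^6 = 117264.
N = 117264/6 = 19544.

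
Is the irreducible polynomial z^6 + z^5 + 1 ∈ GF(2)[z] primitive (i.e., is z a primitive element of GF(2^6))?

Yes

Write f(z) = z^6 + z^5 + 1.
|GF(2^6)^×| = 2^6 − 1 = 63. Prime factorization: 63 = 3^2·7.
f is primitive ⇔ z has order 63 in GF(2)[z]/(f), i.e. z^(63/q) ≠ 1 for each prime q | 63.
z^(21) mod f = z^5 + z^4 + z^3 + 1.
z^(9) mod f = z^5 + z^3 + z^2 + z + 1.
None equal 1, so z has full order 63; f is primitive.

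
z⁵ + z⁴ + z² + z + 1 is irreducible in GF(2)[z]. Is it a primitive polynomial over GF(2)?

Write f(z) = z⁵ + z⁴ + z² + z + 1.
|GF(2^5)^×| = 2^5 − 1 = 31. Prime factorization: 31 = 31.
f is primitive ⇔ z has order 31 in GF(2)[z]/(f), i.e. z^(31/q) ≠ 1 for each prime q | 31.
z^(1) mod f = z.
None equal 1, so z has full order 31; f is primitive.

Yes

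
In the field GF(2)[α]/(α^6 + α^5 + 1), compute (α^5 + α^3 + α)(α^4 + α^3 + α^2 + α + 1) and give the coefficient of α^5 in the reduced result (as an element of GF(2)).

1

Multiply in GF(2)[α]: (α^5 + α^3 + α)·(α^4 + α^3 + α^2 + α + 1) = α^9 + α^8 + α^5 + α^2 + α.
Reduce using α^6 ≡ α^5 + 1 (mod α^6 + α^5 + 1).
Reduced: α^5 + α^3 + α^2 + α.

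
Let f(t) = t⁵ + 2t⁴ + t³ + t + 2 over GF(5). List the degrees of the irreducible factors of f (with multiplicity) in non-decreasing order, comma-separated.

Roots in GF(5): f(0) = 2; f(1) = 2; f(2) = 1; f(3) = 2; f(4) = 1.
Complete factorization: f(t) = (t⁵ + 2t⁴ + t³ + t + 2).
Factor degrees with multiplicity: 5 = 5.

5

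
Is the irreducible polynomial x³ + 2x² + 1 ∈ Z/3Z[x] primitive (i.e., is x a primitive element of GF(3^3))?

Write f(x) = x³ + 2x² + 1.
|GF(3^3)^×| = 3^3 − 1 = 26. Prime factorization: 26 = 2·13.
f is primitive ⇔ x has order 26 in GF(3)[x]/(f), i.e. x^(26/q) ≠ 1 for each prime q | 26.
x^(13) mod f = 2.
x^(2) mod f = x².
None equal 1, so x has full order 26; f is primitive.

Yes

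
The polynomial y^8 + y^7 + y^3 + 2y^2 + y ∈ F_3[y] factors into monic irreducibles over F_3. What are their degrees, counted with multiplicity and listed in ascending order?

1, 1, 1, 2, 3

Write f(y) = y^8 + y^7 + y^3 + 2y^2 + y.
Roots in F_3: f(0) = 0 → root; f(1) = 0 → root; f(2) = 0 → root.
Linear factors from roots: (y), (y + 2), (y + 1).
Complete factorization: f(y) = (y)·(y + 1)·(y + 2)·(y^2 + 2y + 2)·(y^3 + 2y^2 + y + 1).
Factor degrees with multiplicity: 1 + 1 + 1 + 2 + 3 = 8.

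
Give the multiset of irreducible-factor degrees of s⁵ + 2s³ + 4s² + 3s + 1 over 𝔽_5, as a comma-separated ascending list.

Write g(s) = s⁵ + 2s³ + 4s² + 3s + 1.
Roots in 𝔽_5: g(0) = 1; g(1) = 1; g(2) = 1; g(3) = 3; g(4) = 4.
Complete factorization: g(s) = (s⁵ + 2s³ + 4s² + 3s + 1).
Factor degrees with multiplicity: 5 = 5.

5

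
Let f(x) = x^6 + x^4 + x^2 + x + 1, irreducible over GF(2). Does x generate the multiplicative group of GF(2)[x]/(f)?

No

|GF(2^6)^×| = 2^6 − 1 = 63. Prime factorization: 63 = 3^2·7.
f is primitive ⇔ x has order 63 in GF(2)[x]/(f), i.e. x^(63/q) ≠ 1 for each prime q | 63.
x^(21) mod f = 1
x^(9) mod f = x^4 + x^2 + x.
Since x^(21) = 1, the order of x divides 21 < 63; not primitive.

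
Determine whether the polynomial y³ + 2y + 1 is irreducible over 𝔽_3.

Write h(y) = y³ + 2y + 1.
Check for roots in 𝔽_3: h(0) = 1; h(1) = 1; h(2) = 1.
No roots. A degree-3 polynomial over a field with no linear factor is irreducible.

Yes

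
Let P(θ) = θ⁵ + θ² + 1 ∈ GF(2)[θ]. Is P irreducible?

Check for roots in GF(2): P(0) = 1; P(1) = 1.
No roots, so no linear factors.
Monic irreducibles of degree 2 over GF(2): θ² + θ + 1.
None of them divide P (all give nonzero remainder).
No irreducible factor of degree ≤ 2 exists, so P is irreducible over GF(2).

Yes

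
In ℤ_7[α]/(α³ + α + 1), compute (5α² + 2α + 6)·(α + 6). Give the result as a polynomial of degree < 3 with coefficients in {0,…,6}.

Multiply in ℤ_7[α]: (5α² + 2α + 6)·(α + 6) = 5α³ + 4α² + 4α + 1.
Reduce using α³ ≡ 6α + 6 (mod α³ + α + 1).
Reduced: 4α² + 6α + 3.

4α^2 + 6α + 3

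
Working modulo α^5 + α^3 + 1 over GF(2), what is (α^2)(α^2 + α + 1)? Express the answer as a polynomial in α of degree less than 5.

Multiply in GF(2)[α]: (α^2)·(α^2 + α + 1) = α^4 + α^3 + α^2.
Reduced: α^4 + α^3 + α^2.

α^4 + α^3 + α^2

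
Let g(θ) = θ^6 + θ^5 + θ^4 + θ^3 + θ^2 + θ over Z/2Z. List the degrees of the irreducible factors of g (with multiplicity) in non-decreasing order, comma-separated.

1, 1, 2, 2

Roots in Z/2Z: g(0) = 0 → root; g(1) = 0 → root.
Linear factors from roots: (θ), (θ + 1).
Complete factorization: g(θ) = (θ)·(θ + 1)·(θ^2 + θ + 1)^2.
Factor degrees with multiplicity: 1 + 1 + 2 + 2 = 6.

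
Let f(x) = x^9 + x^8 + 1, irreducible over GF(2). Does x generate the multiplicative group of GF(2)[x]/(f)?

|GF(2^9)^×| = 2^9 − 1 = 511. Prime factorization: 511 = 7·73.
f is primitive ⇔ x has order 511 in GF(2)[x]/(f), i.e. x^(511/q) ≠ 1 for each prime q | 511.
x^(73) mod f = 1
x^(7) mod f = x^7.
Since x^(73) = 1, the order of x divides 73 < 511; not primitive.

No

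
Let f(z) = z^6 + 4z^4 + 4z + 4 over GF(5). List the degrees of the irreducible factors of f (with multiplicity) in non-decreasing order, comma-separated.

Roots in GF(5): f(0) = 4; f(1) = 3; f(2) = 0 → root; f(3) = 4; f(4) = 0 → root.
Linear factors from roots: (z + 3), (z + 1).
Complete factorization: f(z) = (z + 1)·(z + 3)·(z^2 + 2z + 3)·(z^2 + 4z + 1).
Factor degrees with multiplicity: 1 + 1 + 2 + 2 = 6.

1, 1, 2, 2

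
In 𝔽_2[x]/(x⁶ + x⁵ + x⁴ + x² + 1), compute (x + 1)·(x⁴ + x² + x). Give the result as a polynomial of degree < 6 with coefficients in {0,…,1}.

Multiply in 𝔽_2[x]: (x + 1)·(x⁴ + x² + x) = x⁵ + x⁴ + x³ + x.
Reduced: x⁵ + x⁴ + x³ + x.

x^5 + x^4 + x^3 + x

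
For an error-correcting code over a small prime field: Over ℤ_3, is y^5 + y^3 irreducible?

Write m(y) = y^5 + y^3.
Check for roots in ℤ_3: m(0) = 0 → root; m(1) = 2; m(2) = 1.
m(0) = 0, so (y) divides m(y); m is reducible.

No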